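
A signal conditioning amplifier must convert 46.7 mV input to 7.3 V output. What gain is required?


Gain = Vout / Vin (converting to same units).
G = 7.3 V / 46.7 mV
G = 7300.0 mV / 46.7 mV
G = 156.32

156.32


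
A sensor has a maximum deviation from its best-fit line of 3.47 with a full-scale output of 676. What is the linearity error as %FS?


Linearity error = (max deviation / full scale) * 100%.
Linearity = (3.47 / 676) * 100
Linearity = 0.513 %FS

0.513 %FS


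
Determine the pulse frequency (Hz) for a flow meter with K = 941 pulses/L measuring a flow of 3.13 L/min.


Frequency = K * Q / 60 (converting L/min to L/s).
f = 941 * 3.13 / 60
f = 2945.33 / 60
f = 49.09 Hz

49.09 Hz


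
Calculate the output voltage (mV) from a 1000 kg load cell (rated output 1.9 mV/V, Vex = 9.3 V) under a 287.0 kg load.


Vout = rated_output * Vex * (load / capacity).
Vout = 1.9 * 9.3 * (287.0 / 1000)
Vout = 1.9 * 9.3 * 0.287
Vout = 5.071 mV

5.071 mV


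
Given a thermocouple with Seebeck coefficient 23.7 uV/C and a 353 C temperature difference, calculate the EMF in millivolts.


The thermocouple output V = sensitivity * dT.
V = 23.7 uV/C * 353 C
V = 8366.1 uV
V = 8.366 mV

8.366 mV


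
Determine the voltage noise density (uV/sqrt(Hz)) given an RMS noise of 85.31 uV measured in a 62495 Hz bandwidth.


Noise spectral density = Vrms / sqrt(BW).
NSD = 85.31 / sqrt(62495)
NSD = 85.31 / 249.99
NSD = 0.3413 uV/sqrt(Hz)

0.3413 uV/sqrt(Hz)


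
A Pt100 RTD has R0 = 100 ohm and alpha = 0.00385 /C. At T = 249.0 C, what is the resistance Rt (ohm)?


The RTD equation: Rt = R0 * (1 + alpha * T).
Rt = 100 * (1 + 0.00385 * 249.0)
Rt = 100 * (1 + 0.95865)
Rt = 100 * 1.95865
Rt = 195.865 ohm

195.865 ohm


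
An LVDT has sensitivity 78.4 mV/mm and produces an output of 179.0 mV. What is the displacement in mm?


Displacement = Vout / sensitivity.
d = 179.0 / 78.4
d = 2.283 mm

2.283 mm


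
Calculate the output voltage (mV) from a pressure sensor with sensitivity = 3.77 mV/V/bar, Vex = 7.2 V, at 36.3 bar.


Output = sensitivity * Vex * P.
Vout = 3.77 * 7.2 * 36.3
Vout = 27.144 * 36.3
Vout = 985.33 mV

985.33 mV


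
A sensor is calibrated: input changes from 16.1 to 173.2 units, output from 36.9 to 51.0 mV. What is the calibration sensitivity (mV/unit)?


Sensitivity = (y2 - y1) / (x2 - x1).
S = (51.0 - 36.9) / (173.2 - 16.1)
S = 14.1 / 157.1
S = 0.0898 mV/unit

0.0898 mV/unit


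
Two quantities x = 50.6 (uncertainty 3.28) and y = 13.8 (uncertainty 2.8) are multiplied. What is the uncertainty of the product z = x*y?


For a product z = x*y, the relative uncertainty is:
uz/z = sqrt((ux/x)^2 + (uy/y)^2)
Relative uncertainties: ux/x = 3.28/50.6 = 0.064822
uy/y = 2.8/13.8 = 0.202899
z = 50.6 * 13.8 = 698.3
uz = 698.3 * sqrt(0.064822^2 + 0.202899^2) = 148.735

148.735


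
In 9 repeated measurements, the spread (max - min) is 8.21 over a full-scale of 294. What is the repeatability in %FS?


Repeatability = (spread / full scale) * 100%.
R = (8.21 / 294) * 100
R = 2.793 %FS

2.793 %FS


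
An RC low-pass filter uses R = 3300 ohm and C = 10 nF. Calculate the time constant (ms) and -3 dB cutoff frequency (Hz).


Time constant: tau = R * C.
tau = 3300 * 1.00e-08 = 3.3e-05 s
tau = 0.033 ms
Cutoff frequency: fc = 1 / (2*pi*R*C).
fc = 1 / (2*pi*3.3e-05) = 4822.88 Hz

tau = 0.033 ms, fc = 4822.88 Hz


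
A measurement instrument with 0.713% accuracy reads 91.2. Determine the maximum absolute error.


Absolute error = (accuracy% / 100) * reading.
Error = (0.713 / 100) * 91.2
Error = 0.00713 * 91.2
Error = 0.6503

0.6503


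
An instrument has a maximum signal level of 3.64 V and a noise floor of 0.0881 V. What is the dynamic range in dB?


Dynamic range = 20 * log10(Vmax / Vnoise).
DR = 20 * log10(3.64 / 0.0881)
DR = 20 * log10(41.32)
DR = 32.32 dB

32.32 dB


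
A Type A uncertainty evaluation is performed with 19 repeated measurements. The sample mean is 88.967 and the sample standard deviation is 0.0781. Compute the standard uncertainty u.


The standard uncertainty for Type A evaluation is u = s / sqrt(n).
u = 0.0781 / sqrt(19)
u = 0.0781 / 4.3589
u = 0.0179

0.0179


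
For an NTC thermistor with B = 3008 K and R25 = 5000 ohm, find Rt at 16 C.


NTC thermistor equation: Rt = R25 * exp(B * (1/T - 1/T25)).
T in Kelvin: 289.15 K, T25 = 298.15 K
1/T - 1/T25 = 1/289.15 - 1/298.15 = 0.0001044
B * (1/T - 1/T25) = 3008 * 0.0001044 = 0.314
Rt = 5000 * exp(0.314) = 6844.6 ohm

6844.6 ohm


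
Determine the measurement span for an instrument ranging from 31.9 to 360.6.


Span = upper range - lower range.
Span = 360.6 - (31.9)
Span = 328.7

328.7


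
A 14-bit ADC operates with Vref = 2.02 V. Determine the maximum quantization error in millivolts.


The maximum quantization error is +/- LSB/2.
LSB = Vref / 2^n = 2.02 / 16384 = 0.00012329 V
Max error = LSB / 2 = 0.00012329 / 2 = 6.165e-05 V
Max error = 0.0616 mV

0.0616 mV


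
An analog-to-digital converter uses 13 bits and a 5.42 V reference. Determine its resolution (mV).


The resolution (LSB) of an ADC is Vref / 2^n.
LSB = 5.42 / 2^13
LSB = 5.42 / 8192
LSB = 0.00066162 V = 0.66162109 mV

0.66162109 mV


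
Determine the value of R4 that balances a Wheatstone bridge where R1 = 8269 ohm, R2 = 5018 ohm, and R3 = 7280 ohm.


At balance: R1*R4 = R2*R3, so R4 = R2*R3/R1.
R4 = 5018 * 7280 / 8269
R4 = 36531040 / 8269
R4 = 4417.83 ohm

4417.83 ohm


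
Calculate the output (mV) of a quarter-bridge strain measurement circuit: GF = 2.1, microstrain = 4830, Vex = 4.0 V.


Quarter bridge output: Vout = (GF * epsilon * Vex) / 4.
Vout = (2.1 * 4830e-6 * 4.0) / 4
Vout = 0.040572 / 4 V
Vout = 0.010143 V = 10.143 mV

10.143 mV


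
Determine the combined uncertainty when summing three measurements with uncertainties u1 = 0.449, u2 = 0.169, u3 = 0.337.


For a sum of independent quantities, uc = sqrt(u1^2 + u2^2 + u3^2).
uc = sqrt(0.449^2 + 0.169^2 + 0.337^2)
uc = sqrt(0.201601 + 0.028561 + 0.113569)
uc = 0.5863

0.5863


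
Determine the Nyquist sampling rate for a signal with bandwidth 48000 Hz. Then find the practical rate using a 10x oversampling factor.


By Nyquist theorem, fs_min = 2 * fmax.
fs_min = 2 * 48000 = 96000 Hz
Practical rate = 10 * fs_min = 10 * 96000 = 960000 Hz

fs_min = 96000 Hz, fs_practical = 960000 Hz


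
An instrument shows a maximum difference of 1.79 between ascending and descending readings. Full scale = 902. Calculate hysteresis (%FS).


Hysteresis = (max difference / full scale) * 100%.
H = (1.79 / 902) * 100
H = 0.198 %FS

0.198 %FS


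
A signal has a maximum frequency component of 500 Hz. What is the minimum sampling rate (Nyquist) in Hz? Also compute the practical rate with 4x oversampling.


By Nyquist theorem, fs_min = 2 * fmax.
fs_min = 2 * 500 = 1000 Hz
Practical rate = 4 * fs_min = 4 * 1000 = 4000 Hz

fs_min = 1000 Hz, fs_practical = 4000 Hz


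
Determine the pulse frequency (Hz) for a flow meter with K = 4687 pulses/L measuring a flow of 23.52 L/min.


Frequency = K * Q / 60 (converting L/min to L/s).
f = 4687 * 23.52 / 60
f = 110238.24 / 60
f = 1837.3 Hz

1837.3 Hz


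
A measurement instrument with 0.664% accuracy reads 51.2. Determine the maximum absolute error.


Absolute error = (accuracy% / 100) * reading.
Error = (0.664 / 100) * 51.2
Error = 0.00664 * 51.2
Error = 0.34

0.34


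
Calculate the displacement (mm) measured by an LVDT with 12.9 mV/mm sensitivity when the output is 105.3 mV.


Displacement = Vout / sensitivity.
d = 105.3 / 12.9
d = 8.163 mm

8.163 mm


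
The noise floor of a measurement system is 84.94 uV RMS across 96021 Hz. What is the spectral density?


Noise spectral density = Vrms / sqrt(BW).
NSD = 84.94 / sqrt(96021)
NSD = 84.94 / 309.8726
NSD = 0.2741 uV/sqrt(Hz)

0.2741 uV/sqrt(Hz)


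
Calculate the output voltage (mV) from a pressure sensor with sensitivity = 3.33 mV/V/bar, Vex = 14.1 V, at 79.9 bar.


Output = sensitivity * Vex * P.
Vout = 3.33 * 14.1 * 79.9
Vout = 46.953 * 79.9
Vout = 3751.54 mV

3751.54 mV


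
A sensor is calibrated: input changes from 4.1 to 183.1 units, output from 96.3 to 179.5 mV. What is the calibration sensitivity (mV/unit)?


Sensitivity = (y2 - y1) / (x2 - x1).
S = (179.5 - 96.3) / (183.1 - 4.1)
S = 83.2 / 179.0
S = 0.4648 mV/unit

0.4648 mV/unit


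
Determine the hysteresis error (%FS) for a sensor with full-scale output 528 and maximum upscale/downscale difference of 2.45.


Hysteresis = (max difference / full scale) * 100%.
H = (2.45 / 528) * 100
H = 0.464 %FS

0.464 %FS


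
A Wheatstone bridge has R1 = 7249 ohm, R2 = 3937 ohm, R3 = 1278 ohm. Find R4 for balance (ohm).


At balance: R1*R4 = R2*R3, so R4 = R2*R3/R1.
R4 = 3937 * 1278 / 7249
R4 = 5031486 / 7249
R4 = 694.09 ohm

694.09 ohm


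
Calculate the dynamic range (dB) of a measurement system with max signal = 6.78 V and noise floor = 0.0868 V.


Dynamic range = 20 * log10(Vmax / Vnoise).
DR = 20 * log10(6.78 / 0.0868)
DR = 20 * log10(78.11)
DR = 37.85 dB

37.85 dB


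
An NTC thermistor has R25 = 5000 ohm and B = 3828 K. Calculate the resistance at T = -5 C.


NTC thermistor equation: Rt = R25 * exp(B * (1/T - 1/T25)).
T in Kelvin: 268.15 K, T25 = 298.15 K
1/T - 1/T25 = 1/268.15 - 1/298.15 = 0.00037524
B * (1/T - 1/T25) = 3828 * 0.00037524 = 1.4364
Rt = 5000 * exp(1.4364) = 21028.0 ohm

21028.0 ohm


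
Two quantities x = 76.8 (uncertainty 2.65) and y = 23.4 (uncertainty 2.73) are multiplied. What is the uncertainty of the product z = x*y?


For a product z = x*y, the relative uncertainty is:
uz/z = sqrt((ux/x)^2 + (uy/y)^2)
Relative uncertainties: ux/x = 2.65/76.8 = 0.034505
uy/y = 2.73/23.4 = 0.116667
z = 76.8 * 23.4 = 1797.1
uz = 1797.1 * sqrt(0.034505^2 + 0.116667^2) = 218.642

218.642


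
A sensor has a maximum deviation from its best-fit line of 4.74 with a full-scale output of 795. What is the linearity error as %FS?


Linearity error = (max deviation / full scale) * 100%.
Linearity = (4.74 / 795) * 100
Linearity = 0.596 %FS

0.596 %FS


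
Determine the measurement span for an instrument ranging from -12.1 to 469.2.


Span = upper range - lower range.
Span = 469.2 - (-12.1)
Span = 481.3

481.3


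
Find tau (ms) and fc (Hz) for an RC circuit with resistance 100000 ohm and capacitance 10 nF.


Time constant: tau = R * C.
tau = 100000 * 1.00e-08 = 0.001 s
tau = 1.0 ms
Cutoff frequency: fc = 1 / (2*pi*R*C).
fc = 1 / (2*pi*0.001) = 159.15 Hz

tau = 1.0 ms, fc = 159.15 Hz


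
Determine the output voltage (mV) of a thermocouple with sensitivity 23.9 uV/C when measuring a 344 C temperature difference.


The thermocouple output V = sensitivity * dT.
V = 23.9 uV/C * 344 C
V = 8221.6 uV
V = 8.222 mV

8.222 mV


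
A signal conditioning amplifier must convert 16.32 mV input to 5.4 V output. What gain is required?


Gain = Vout / Vin (converting to same units).
G = 5.4 V / 16.32 mV
G = 5400.0 mV / 16.32 mV
G = 330.88

330.88


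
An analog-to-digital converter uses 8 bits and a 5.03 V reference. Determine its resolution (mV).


The resolution (LSB) of an ADC is Vref / 2^n.
LSB = 5.03 / 2^8
LSB = 5.03 / 256
LSB = 0.01964844 V = 19.6484375 mV

19.6484375 mV


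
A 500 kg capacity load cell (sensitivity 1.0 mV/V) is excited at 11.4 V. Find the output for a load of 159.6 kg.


Vout = rated_output * Vex * (load / capacity).
Vout = 1.0 * 11.4 * (159.6 / 500)
Vout = 1.0 * 11.4 * 0.3192
Vout = 3.639 mV

3.639 mV


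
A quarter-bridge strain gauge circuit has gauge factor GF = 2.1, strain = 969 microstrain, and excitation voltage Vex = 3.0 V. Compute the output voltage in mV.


Quarter bridge output: Vout = (GF * epsilon * Vex) / 4.
Vout = (2.1 * 969e-6 * 3.0) / 4
Vout = 0.0061047 / 4 V
Vout = 0.00152618 V = 1.5262 mV

1.5262 mV


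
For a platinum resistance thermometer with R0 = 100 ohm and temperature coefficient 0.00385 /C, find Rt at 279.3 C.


The RTD equation: Rt = R0 * (1 + alpha * T).
Rt = 100 * (1 + 0.00385 * 279.3)
Rt = 100 * (1 + 1.075305)
Rt = 100 * 2.075305
Rt = 207.531 ohm

207.531 ohm


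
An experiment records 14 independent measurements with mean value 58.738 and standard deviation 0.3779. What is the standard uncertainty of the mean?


The standard uncertainty for Type A evaluation is u = s / sqrt(n).
u = 0.3779 / sqrt(14)
u = 0.3779 / 3.7417
u = 0.101

0.101


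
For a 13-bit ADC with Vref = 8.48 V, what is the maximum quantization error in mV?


The maximum quantization error is +/- LSB/2.
LSB = Vref / 2^n = 8.48 / 8192 = 0.00103516 V
Max error = LSB / 2 = 0.00103516 / 2 = 0.00051758 V
Max error = 0.5176 mV

0.5176 mV


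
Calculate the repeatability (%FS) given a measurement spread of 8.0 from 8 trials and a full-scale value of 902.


Repeatability = (spread / full scale) * 100%.
R = (8.0 / 902) * 100
R = 0.887 %FS

0.887 %FS


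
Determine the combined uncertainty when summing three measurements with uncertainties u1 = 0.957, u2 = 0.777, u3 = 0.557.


For a sum of independent quantities, uc = sqrt(u1^2 + u2^2 + u3^2).
uc = sqrt(0.957^2 + 0.777^2 + 0.557^2)
uc = sqrt(0.915849 + 0.603729 + 0.310249)
uc = 1.3527

1.3527


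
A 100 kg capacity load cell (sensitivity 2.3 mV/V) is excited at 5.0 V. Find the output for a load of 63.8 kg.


Vout = rated_output * Vex * (load / capacity).
Vout = 2.3 * 5.0 * (63.8 / 100)
Vout = 2.3 * 5.0 * 0.638
Vout = 7.337 mV

7.337 mV


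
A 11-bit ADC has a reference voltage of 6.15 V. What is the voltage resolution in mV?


The resolution (LSB) of an ADC is Vref / 2^n.
LSB = 6.15 / 2^11
LSB = 6.15 / 2048
LSB = 0.00300293 V = 3.00292969 mV

3.00292969 mV


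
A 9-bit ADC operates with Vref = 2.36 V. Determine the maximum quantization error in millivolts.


The maximum quantization error is +/- LSB/2.
LSB = Vref / 2^n = 2.36 / 512 = 0.00460937 V
Max error = LSB / 2 = 0.00460937 / 2 = 0.00230469 V
Max error = 2.3047 mV

2.3047 mV


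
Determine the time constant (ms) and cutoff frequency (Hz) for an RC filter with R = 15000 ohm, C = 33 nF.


Time constant: tau = R * C.
tau = 15000 * 3.30e-08 = 0.000495 s
tau = 0.495 ms
Cutoff frequency: fc = 1 / (2*pi*R*C).
fc = 1 / (2*pi*0.000495) = 321.53 Hz

tau = 0.495 ms, fc = 321.53 Hz


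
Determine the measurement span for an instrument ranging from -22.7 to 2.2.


Span = upper range - lower range.
Span = 2.2 - (-22.7)
Span = 24.9

24.9


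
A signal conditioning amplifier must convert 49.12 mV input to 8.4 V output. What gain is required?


Gain = Vout / Vin (converting to same units).
G = 8.4 V / 49.12 mV
G = 8400.0 mV / 49.12 mV
G = 171.01

171.01


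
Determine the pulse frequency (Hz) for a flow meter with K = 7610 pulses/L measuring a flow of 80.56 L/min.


Frequency = K * Q / 60 (converting L/min to L/s).
f = 7610 * 80.56 / 60
f = 613061.6 / 60
f = 10217.69 Hz

10217.69 Hz


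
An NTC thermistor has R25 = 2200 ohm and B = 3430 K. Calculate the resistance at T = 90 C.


NTC thermistor equation: Rt = R25 * exp(B * (1/T - 1/T25)).
T in Kelvin: 363.15 K, T25 = 298.15 K
1/T - 1/T25 = 1/363.15 - 1/298.15 = -0.00060033
B * (1/T - 1/T25) = 3430 * -0.00060033 = -2.0591
Rt = 2200 * exp(-2.0591) = 280.6 ohm

280.6 ohm


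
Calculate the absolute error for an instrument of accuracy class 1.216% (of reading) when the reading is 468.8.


Absolute error = (accuracy% / 100) * reading.
Error = (1.216 / 100) * 468.8
Error = 0.01216 * 468.8
Error = 5.7006

5.7006


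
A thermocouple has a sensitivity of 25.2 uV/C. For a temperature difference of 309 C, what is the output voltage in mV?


The thermocouple output V = sensitivity * dT.
V = 25.2 uV/C * 309 C
V = 7786.8 uV
V = 7.787 mV

7.787 mV


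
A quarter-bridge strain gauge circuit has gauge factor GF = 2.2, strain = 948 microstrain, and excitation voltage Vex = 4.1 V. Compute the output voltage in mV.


Quarter bridge output: Vout = (GF * epsilon * Vex) / 4.
Vout = (2.2 * 948e-6 * 4.1) / 4
Vout = 0.00855096 / 4 V
Vout = 0.00213774 V = 2.1377 mV

2.1377 mV


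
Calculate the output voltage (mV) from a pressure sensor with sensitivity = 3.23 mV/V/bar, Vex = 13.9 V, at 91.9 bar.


Output = sensitivity * Vex * P.
Vout = 3.23 * 13.9 * 91.9
Vout = 44.897 * 91.9
Vout = 4126.03 mV

4126.03 mV


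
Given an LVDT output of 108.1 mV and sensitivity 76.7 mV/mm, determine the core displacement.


Displacement = Vout / sensitivity.
d = 108.1 / 76.7
d = 1.409 mm

1.409 mm


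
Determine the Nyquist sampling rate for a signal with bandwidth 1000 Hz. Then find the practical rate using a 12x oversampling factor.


By Nyquist theorem, fs_min = 2 * fmax.
fs_min = 2 * 1000 = 2000 Hz
Practical rate = 12 * fs_min = 12 * 2000 = 24000 Hz

fs_min = 2000 Hz, fs_practical = 24000 Hz


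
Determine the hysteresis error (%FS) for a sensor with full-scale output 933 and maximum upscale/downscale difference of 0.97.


Hysteresis = (max difference / full scale) * 100%.
H = (0.97 / 933) * 100
H = 0.104 %FS

0.104 %FS


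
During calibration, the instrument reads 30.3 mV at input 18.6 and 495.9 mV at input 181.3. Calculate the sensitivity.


Sensitivity = (y2 - y1) / (x2 - x1).
S = (495.9 - 30.3) / (181.3 - 18.6)
S = 465.6 / 162.7
S = 2.8617 mV/unit

2.8617 mV/unit


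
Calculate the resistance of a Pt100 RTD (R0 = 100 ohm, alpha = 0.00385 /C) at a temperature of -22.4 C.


The RTD equation: Rt = R0 * (1 + alpha * T).
Rt = 100 * (1 + 0.00385 * -22.4)
Rt = 100 * (1 + -0.08624)
Rt = 100 * 0.91376
Rt = 91.376 ohm

91.376 ohm


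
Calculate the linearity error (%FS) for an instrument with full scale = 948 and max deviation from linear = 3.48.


Linearity error = (max deviation / full scale) * 100%.
Linearity = (3.48 / 948) * 100
Linearity = 0.367 %FS

0.367 %FS


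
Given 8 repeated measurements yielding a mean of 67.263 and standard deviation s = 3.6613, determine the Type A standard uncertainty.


The standard uncertainty for Type A evaluation is u = s / sqrt(n).
u = 3.6613 / sqrt(8)
u = 3.6613 / 2.8284
u = 1.2945

1.2945


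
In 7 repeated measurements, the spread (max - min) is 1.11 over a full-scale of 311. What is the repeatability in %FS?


Repeatability = (spread / full scale) * 100%.
R = (1.11 / 311) * 100
R = 0.357 %FS

0.357 %FS


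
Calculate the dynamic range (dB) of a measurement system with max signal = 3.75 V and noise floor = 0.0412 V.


Dynamic range = 20 * log10(Vmax / Vnoise).
DR = 20 * log10(3.75 / 0.0412)
DR = 20 * log10(91.02)
DR = 39.18 dB

39.18 dB


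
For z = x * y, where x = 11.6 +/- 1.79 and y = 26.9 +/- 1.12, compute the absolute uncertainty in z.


For a product z = x*y, the relative uncertainty is:
uz/z = sqrt((ux/x)^2 + (uy/y)^2)
Relative uncertainties: ux/x = 1.79/11.6 = 0.15431
uy/y = 1.12/26.9 = 0.041636
z = 11.6 * 26.9 = 312.0
uz = 312.0 * sqrt(0.15431^2 + 0.041636^2) = 49.873

49.873


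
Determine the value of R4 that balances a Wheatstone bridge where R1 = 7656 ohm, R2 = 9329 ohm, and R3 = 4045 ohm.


At balance: R1*R4 = R2*R3, so R4 = R2*R3/R1.
R4 = 9329 * 4045 / 7656
R4 = 37735805 / 7656
R4 = 4928.92 ohm

4928.92 ohm


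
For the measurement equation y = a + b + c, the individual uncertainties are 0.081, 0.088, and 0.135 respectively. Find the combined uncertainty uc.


For a sum of independent quantities, uc = sqrt(u1^2 + u2^2 + u3^2).
uc = sqrt(0.081^2 + 0.088^2 + 0.135^2)
uc = sqrt(0.006561 + 0.007744 + 0.018225)
uc = 0.1804

0.1804


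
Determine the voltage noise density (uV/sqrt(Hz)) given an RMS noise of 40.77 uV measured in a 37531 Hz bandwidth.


Noise spectral density = Vrms / sqrt(BW).
NSD = 40.77 / sqrt(37531)
NSD = 40.77 / 193.7292
NSD = 0.2104 uV/sqrt(Hz)

0.2104 uV/sqrt(Hz)


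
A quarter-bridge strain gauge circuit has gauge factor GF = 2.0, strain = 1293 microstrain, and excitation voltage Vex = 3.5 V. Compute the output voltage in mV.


Quarter bridge output: Vout = (GF * epsilon * Vex) / 4.
Vout = (2.0 * 1293e-6 * 3.5) / 4
Vout = 0.009051 / 4 V
Vout = 0.00226275 V = 2.2628 mV

2.2628 mV


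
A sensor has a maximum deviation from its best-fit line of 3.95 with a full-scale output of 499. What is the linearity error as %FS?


Linearity error = (max deviation / full scale) * 100%.
Linearity = (3.95 / 499) * 100
Linearity = 0.792 %FS

0.792 %FS


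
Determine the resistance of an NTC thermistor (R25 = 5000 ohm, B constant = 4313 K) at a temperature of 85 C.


NTC thermistor equation: Rt = R25 * exp(B * (1/T - 1/T25)).
T in Kelvin: 358.15 K, T25 = 298.15 K
1/T - 1/T25 = 1/358.15 - 1/298.15 = -0.00056189
B * (1/T - 1/T25) = 4313 * -0.00056189 = -2.4234
Rt = 5000 * exp(-2.4234) = 443.1 ohm

443.1 ohm


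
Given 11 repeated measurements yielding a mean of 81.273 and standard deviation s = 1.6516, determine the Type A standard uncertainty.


The standard uncertainty for Type A evaluation is u = s / sqrt(n).
u = 1.6516 / sqrt(11)
u = 1.6516 / 3.3166
u = 0.498

0.498


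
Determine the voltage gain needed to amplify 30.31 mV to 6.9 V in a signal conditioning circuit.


Gain = Vout / Vin (converting to same units).
G = 6.9 V / 30.31 mV
G = 6900.0 mV / 30.31 mV
G = 227.65

227.65


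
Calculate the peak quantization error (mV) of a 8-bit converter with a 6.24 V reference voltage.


The maximum quantization error is +/- LSB/2.
LSB = Vref / 2^n = 6.24 / 256 = 0.024375 V
Max error = LSB / 2 = 0.024375 / 2 = 0.0121875 V
Max error = 12.1875 mV

12.1875 mV


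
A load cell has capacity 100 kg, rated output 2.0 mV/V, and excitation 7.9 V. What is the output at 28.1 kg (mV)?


Vout = rated_output * Vex * (load / capacity).
Vout = 2.0 * 7.9 * (28.1 / 100)
Vout = 2.0 * 7.9 * 0.281
Vout = 4.44 mV

4.44 mV


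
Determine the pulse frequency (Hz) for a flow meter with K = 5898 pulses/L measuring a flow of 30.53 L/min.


Frequency = K * Q / 60 (converting L/min to L/s).
f = 5898 * 30.53 / 60
f = 180065.94 / 60
f = 3001.1 Hz

3001.1 Hz


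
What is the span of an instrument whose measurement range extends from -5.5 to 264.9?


Span = upper range - lower range.
Span = 264.9 - (-5.5)
Span = 270.4

270.4


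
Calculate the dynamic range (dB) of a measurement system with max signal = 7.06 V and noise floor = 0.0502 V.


Dynamic range = 20 * log10(Vmax / Vnoise).
DR = 20 * log10(7.06 / 0.0502)
DR = 20 * log10(140.64)
DR = 42.96 dB

42.96 dB


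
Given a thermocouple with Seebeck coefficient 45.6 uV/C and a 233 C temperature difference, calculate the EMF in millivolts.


The thermocouple output V = sensitivity * dT.
V = 45.6 uV/C * 233 C
V = 10624.8 uV
V = 10.625 mV

10.625 mV


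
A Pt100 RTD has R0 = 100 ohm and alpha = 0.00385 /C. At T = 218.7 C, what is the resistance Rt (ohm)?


The RTD equation: Rt = R0 * (1 + alpha * T).
Rt = 100 * (1 + 0.00385 * 218.7)
Rt = 100 * (1 + 0.841995)
Rt = 100 * 1.841995
Rt = 184.199 ohm

184.199 ohm


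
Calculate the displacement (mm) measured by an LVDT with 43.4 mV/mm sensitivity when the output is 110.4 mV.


Displacement = Vout / sensitivity.
d = 110.4 / 43.4
d = 2.544 mm

2.544 mm


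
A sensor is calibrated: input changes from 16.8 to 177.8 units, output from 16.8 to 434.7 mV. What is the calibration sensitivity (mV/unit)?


Sensitivity = (y2 - y1) / (x2 - x1).
S = (434.7 - 16.8) / (177.8 - 16.8)
S = 417.9 / 161.0
S = 2.5957 mV/unit

2.5957 mV/unit


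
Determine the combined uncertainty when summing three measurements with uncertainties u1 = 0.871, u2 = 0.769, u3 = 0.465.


For a sum of independent quantities, uc = sqrt(u1^2 + u2^2 + u3^2).
uc = sqrt(0.871^2 + 0.769^2 + 0.465^2)
uc = sqrt(0.758641 + 0.591361 + 0.216225)
uc = 1.2515

1.2515


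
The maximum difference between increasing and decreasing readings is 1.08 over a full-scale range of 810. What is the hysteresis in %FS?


Hysteresis = (max difference / full scale) * 100%.
H = (1.08 / 810) * 100
H = 0.133 %FS

0.133 %FS


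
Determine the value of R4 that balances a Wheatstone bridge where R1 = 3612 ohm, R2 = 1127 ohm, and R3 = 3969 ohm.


At balance: R1*R4 = R2*R3, so R4 = R2*R3/R1.
R4 = 1127 * 3969 / 3612
R4 = 4473063 / 3612
R4 = 1238.39 ohm

1238.39 ohm


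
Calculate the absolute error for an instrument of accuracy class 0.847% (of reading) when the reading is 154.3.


Absolute error = (accuracy% / 100) * reading.
Error = (0.847 / 100) * 154.3
Error = 0.00847 * 154.3
Error = 1.3069

1.3069


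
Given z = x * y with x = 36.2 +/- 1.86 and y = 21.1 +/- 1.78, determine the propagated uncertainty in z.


For a product z = x*y, the relative uncertainty is:
uz/z = sqrt((ux/x)^2 + (uy/y)^2)
Relative uncertainties: ux/x = 1.86/36.2 = 0.051381
uy/y = 1.78/21.1 = 0.08436
z = 36.2 * 21.1 = 763.8
uz = 763.8 * sqrt(0.051381^2 + 0.08436^2) = 75.447

75.447


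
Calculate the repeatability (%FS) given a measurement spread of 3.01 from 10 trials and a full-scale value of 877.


Repeatability = (spread / full scale) * 100%.
R = (3.01 / 877) * 100
R = 0.343 %FS

0.343 %FS


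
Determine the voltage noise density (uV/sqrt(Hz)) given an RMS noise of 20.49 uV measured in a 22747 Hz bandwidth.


Noise spectral density = Vrms / sqrt(BW).
NSD = 20.49 / sqrt(22747)
NSD = 20.49 / 150.8211
NSD = 0.1359 uV/sqrt(Hz)

0.1359 uV/sqrt(Hz)


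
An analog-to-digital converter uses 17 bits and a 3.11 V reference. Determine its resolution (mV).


The resolution (LSB) of an ADC is Vref / 2^n.
LSB = 3.11 / 2^17
LSB = 3.11 / 131072
LSB = 2.373e-05 V = 0.02372742 mV

0.02372742 mV


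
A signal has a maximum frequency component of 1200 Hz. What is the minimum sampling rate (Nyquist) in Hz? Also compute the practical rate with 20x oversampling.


By Nyquist theorem, fs_min = 2 * fmax.
fs_min = 2 * 1200 = 2400 Hz
Practical rate = 20 * fs_min = 20 * 2400 = 48000 Hz

fs_min = 2400 Hz, fs_practical = 48000 Hz


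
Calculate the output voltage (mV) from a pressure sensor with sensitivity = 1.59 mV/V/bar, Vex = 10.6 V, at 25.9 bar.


Output = sensitivity * Vex * P.
Vout = 1.59 * 10.6 * 25.9
Vout = 16.854 * 25.9
Vout = 436.52 mV

436.52 mV


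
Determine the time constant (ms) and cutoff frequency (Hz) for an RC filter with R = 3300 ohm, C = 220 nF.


Time constant: tau = R * C.
tau = 3300 * 2.20e-07 = 0.000726 s
tau = 0.726 ms
Cutoff frequency: fc = 1 / (2*pi*R*C).
fc = 1 / (2*pi*0.000726) = 219.22 Hz

tau = 0.726 ms, fc = 219.22 Hz


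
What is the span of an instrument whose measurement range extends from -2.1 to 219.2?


Span = upper range - lower range.
Span = 219.2 - (-2.1)
Span = 221.3

221.3


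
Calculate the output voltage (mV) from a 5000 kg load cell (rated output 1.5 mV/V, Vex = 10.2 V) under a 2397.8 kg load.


Vout = rated_output * Vex * (load / capacity).
Vout = 1.5 * 10.2 * (2397.8 / 5000)
Vout = 1.5 * 10.2 * 0.47956
Vout = 7.337 mV

7.337 mV


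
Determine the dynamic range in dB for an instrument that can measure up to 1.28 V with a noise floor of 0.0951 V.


Dynamic range = 20 * log10(Vmax / Vnoise).
DR = 20 * log10(1.28 / 0.0951)
DR = 20 * log10(13.46)
DR = 22.58 dB

22.58 dB


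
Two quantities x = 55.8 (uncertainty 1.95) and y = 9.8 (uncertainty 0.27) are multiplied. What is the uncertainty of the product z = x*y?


For a product z = x*y, the relative uncertainty is:
uz/z = sqrt((ux/x)^2 + (uy/y)^2)
Relative uncertainties: ux/x = 1.95/55.8 = 0.034946
uy/y = 0.27/9.8 = 0.027551
z = 55.8 * 9.8 = 546.8
uz = 546.8 * sqrt(0.034946^2 + 0.027551^2) = 24.335

24.335


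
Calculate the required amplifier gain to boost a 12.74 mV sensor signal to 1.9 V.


Gain = Vout / Vin (converting to same units).
G = 1.9 V / 12.74 mV
G = 1900.0 mV / 12.74 mV
G = 149.14

149.14


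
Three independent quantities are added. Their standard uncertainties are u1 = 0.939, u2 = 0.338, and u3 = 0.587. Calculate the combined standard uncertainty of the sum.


For a sum of independent quantities, uc = sqrt(u1^2 + u2^2 + u3^2).
uc = sqrt(0.939^2 + 0.338^2 + 0.587^2)
uc = sqrt(0.881721 + 0.114244 + 0.344569)
uc = 1.1578

1.1578


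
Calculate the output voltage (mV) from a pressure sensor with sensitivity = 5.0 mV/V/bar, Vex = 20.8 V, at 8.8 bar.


Output = sensitivity * Vex * P.
Vout = 5.0 * 20.8 * 8.8
Vout = 104.0 * 8.8
Vout = 915.2 mV

915.2 mV


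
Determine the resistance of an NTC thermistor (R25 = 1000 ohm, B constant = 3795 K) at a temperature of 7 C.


NTC thermistor equation: Rt = R25 * exp(B * (1/T - 1/T25)).
T in Kelvin: 280.15 K, T25 = 298.15 K
1/T - 1/T25 = 1/280.15 - 1/298.15 = 0.0002155
B * (1/T - 1/T25) = 3795 * 0.0002155 = 0.8178
Rt = 1000 * exp(0.8178) = 2265.6 ohm

2265.6 ohm


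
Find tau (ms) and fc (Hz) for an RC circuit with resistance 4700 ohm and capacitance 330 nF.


Time constant: tau = R * C.
tau = 4700 * 3.30e-07 = 0.001551 s
tau = 1.551 ms
Cutoff frequency: fc = 1 / (2*pi*R*C).
fc = 1 / (2*pi*0.001551) = 102.61 Hz

tau = 1.551 ms, fc = 102.61 Hz


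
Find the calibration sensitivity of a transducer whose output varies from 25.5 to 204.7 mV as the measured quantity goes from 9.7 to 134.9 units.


Sensitivity = (y2 - y1) / (x2 - x1).
S = (204.7 - 25.5) / (134.9 - 9.7)
S = 179.2 / 125.2
S = 1.4313 mV/unit

1.4313 mV/unit


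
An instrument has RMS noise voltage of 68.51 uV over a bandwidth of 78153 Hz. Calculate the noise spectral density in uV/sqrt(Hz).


Noise spectral density = Vrms / sqrt(BW).
NSD = 68.51 / sqrt(78153)
NSD = 68.51 / 279.5586
NSD = 0.2451 uV/sqrt(Hz)

0.2451 uV/sqrt(Hz)


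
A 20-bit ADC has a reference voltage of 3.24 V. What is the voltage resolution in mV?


The resolution (LSB) of an ADC is Vref / 2^n.
LSB = 3.24 / 2^20
LSB = 3.24 / 1048576
LSB = 3.09e-06 V = 0.0030899 mV

0.0030899 mV


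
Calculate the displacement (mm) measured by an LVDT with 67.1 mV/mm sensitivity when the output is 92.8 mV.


Displacement = Vout / sensitivity.
d = 92.8 / 67.1
d = 1.383 mm

1.383 mm


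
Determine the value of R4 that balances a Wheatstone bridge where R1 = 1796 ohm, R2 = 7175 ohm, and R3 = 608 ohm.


At balance: R1*R4 = R2*R3, so R4 = R2*R3/R1.
R4 = 7175 * 608 / 1796
R4 = 4362400 / 1796
R4 = 2428.95 ohm

2428.95 ohm


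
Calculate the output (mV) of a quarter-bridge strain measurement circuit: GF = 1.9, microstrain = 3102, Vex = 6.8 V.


Quarter bridge output: Vout = (GF * epsilon * Vex) / 4.
Vout = (1.9 * 3102e-6 * 6.8) / 4
Vout = 0.04007784 / 4 V
Vout = 0.01001946 V = 10.0195 mV

10.0195 mV


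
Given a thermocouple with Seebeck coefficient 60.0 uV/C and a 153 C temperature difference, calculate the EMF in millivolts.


The thermocouple output V = sensitivity * dT.
V = 60.0 uV/C * 153 C
V = 9180.0 uV
V = 9.18 mV

9.18 mV


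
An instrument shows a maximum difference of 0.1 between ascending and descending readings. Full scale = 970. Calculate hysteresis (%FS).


Hysteresis = (max difference / full scale) * 100%.
H = (0.1 / 970) * 100
H = 0.01 %FS

0.01 %FS


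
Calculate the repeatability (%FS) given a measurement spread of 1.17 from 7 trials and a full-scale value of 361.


Repeatability = (spread / full scale) * 100%.
R = (1.17 / 361) * 100
R = 0.324 %FS

0.324 %FS


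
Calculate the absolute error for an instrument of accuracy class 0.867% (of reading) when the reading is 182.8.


Absolute error = (accuracy% / 100) * reading.
Error = (0.867 / 100) * 182.8
Error = 0.00867 * 182.8
Error = 1.5849

1.5849


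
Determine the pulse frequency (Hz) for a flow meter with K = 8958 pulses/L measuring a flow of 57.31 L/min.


Frequency = K * Q / 60 (converting L/min to L/s).
f = 8958 * 57.31 / 60
f = 513382.98 / 60
f = 8556.38 Hz

8556.38 Hz


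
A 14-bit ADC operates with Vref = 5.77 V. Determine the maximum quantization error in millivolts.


The maximum quantization error is +/- LSB/2.
LSB = Vref / 2^n = 5.77 / 16384 = 0.00035217 V
Max error = LSB / 2 = 0.00035217 / 2 = 0.00017609 V
Max error = 0.1761 mV

0.1761 mV


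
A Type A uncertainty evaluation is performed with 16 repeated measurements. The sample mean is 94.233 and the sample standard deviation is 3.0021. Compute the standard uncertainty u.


The standard uncertainty for Type A evaluation is u = s / sqrt(n).
u = 3.0021 / sqrt(16)
u = 3.0021 / 4.0
u = 0.7505

0.7505


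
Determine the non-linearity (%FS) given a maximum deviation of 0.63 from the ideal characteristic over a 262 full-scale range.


Linearity error = (max deviation / full scale) * 100%.
Linearity = (0.63 / 262) * 100
Linearity = 0.24 %FS

0.24 %FS


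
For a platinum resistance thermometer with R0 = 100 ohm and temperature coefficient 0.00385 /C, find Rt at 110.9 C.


The RTD equation: Rt = R0 * (1 + alpha * T).
Rt = 100 * (1 + 0.00385 * 110.9)
Rt = 100 * (1 + 0.426965)
Rt = 100 * 1.426965
Rt = 142.697 ohm

142.697 ohm


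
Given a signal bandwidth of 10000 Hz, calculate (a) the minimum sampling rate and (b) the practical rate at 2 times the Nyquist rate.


By Nyquist theorem, fs_min = 2 * fmax.
fs_min = 2 * 10000 = 20000 Hz
Practical rate = 2 * fs_min = 2 * 20000 = 40000 Hz

fs_min = 20000 Hz, fs_practical = 40000 Hz


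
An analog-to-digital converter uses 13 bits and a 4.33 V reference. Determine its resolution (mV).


The resolution (LSB) of an ADC is Vref / 2^n.
LSB = 4.33 / 2^13
LSB = 4.33 / 8192
LSB = 0.00052856 V = 0.52856445 mV

0.52856445 mV


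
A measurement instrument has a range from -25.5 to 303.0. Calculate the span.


Span = upper range - lower range.
Span = 303.0 - (-25.5)
Span = 328.5

328.5


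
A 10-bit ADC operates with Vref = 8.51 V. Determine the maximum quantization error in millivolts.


The maximum quantization error is +/- LSB/2.
LSB = Vref / 2^n = 8.51 / 1024 = 0.00831055 V
Max error = LSB / 2 = 0.00831055 / 2 = 0.00415527 V
Max error = 4.1553 mV

4.1553 mV


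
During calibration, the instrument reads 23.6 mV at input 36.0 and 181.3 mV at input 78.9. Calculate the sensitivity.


Sensitivity = (y2 - y1) / (x2 - x1).
S = (181.3 - 23.6) / (78.9 - 36.0)
S = 157.7 / 42.9
S = 3.676 mV/unit

3.676 mV/unit


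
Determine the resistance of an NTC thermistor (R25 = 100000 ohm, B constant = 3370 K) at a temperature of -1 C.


NTC thermistor equation: Rt = R25 * exp(B * (1/T - 1/T25)).
T in Kelvin: 272.15 K, T25 = 298.15 K
1/T - 1/T25 = 1/272.15 - 1/298.15 = 0.00032043
B * (1/T - 1/T25) = 3370 * 0.00032043 = 1.0798
Rt = 100000 * exp(1.0798) = 294421.3 ohm

294421.3 ohm


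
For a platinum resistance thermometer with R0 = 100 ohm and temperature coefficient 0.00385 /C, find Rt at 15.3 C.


The RTD equation: Rt = R0 * (1 + alpha * T).
Rt = 100 * (1 + 0.00385 * 15.3)
Rt = 100 * (1 + 0.058905)
Rt = 100 * 1.058905
Rt = 105.891 ohm

105.891 ohm


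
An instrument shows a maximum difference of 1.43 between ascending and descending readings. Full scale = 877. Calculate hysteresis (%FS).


Hysteresis = (max difference / full scale) * 100%.
H = (1.43 / 877) * 100
H = 0.163 %FS

0.163 %FS


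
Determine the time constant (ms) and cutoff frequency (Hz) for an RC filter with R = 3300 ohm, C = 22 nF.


Time constant: tau = R * C.
tau = 3300 * 2.20e-08 = 7.26e-05 s
tau = 0.0726 ms
Cutoff frequency: fc = 1 / (2*pi*R*C).
fc = 1 / (2*pi*7.26e-05) = 2192.22 Hz

tau = 0.0726 ms, fc = 2192.22 Hz


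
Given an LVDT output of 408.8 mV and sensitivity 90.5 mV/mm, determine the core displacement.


Displacement = Vout / sensitivity.
d = 408.8 / 90.5
d = 4.517 mm

4.517 mm


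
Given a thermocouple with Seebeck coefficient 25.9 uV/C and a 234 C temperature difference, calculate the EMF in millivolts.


The thermocouple output V = sensitivity * dT.
V = 25.9 uV/C * 234 C
V = 6060.6 uV
V = 6.061 mV

6.061 mV


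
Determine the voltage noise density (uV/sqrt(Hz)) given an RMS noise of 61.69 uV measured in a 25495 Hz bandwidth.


Noise spectral density = Vrms / sqrt(BW).
NSD = 61.69 / sqrt(25495)
NSD = 61.69 / 159.6715
NSD = 0.3864 uV/sqrt(Hz)

0.3864 uV/sqrt(Hz)


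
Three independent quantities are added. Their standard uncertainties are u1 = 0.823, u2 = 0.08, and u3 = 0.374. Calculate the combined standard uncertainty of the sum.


For a sum of independent quantities, uc = sqrt(u1^2 + u2^2 + u3^2).
uc = sqrt(0.823^2 + 0.08^2 + 0.374^2)
uc = sqrt(0.677329 + 0.0064 + 0.139876)
uc = 0.9075

0.9075


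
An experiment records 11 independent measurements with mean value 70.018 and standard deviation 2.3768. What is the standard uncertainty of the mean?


The standard uncertainty for Type A evaluation is u = s / sqrt(n).
u = 2.3768 / sqrt(11)
u = 2.3768 / 3.3166
u = 0.7166

0.7166


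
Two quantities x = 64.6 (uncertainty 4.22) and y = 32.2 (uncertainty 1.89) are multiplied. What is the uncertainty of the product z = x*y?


For a product z = x*y, the relative uncertainty is:
uz/z = sqrt((ux/x)^2 + (uy/y)^2)
Relative uncertainties: ux/x = 4.22/64.6 = 0.065325
uy/y = 1.89/32.2 = 0.058696
z = 64.6 * 32.2 = 2080.1
uz = 2080.1 * sqrt(0.065325^2 + 0.058696^2) = 182.678

182.678


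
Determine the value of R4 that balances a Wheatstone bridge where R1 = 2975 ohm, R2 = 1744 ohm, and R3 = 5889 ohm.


At balance: R1*R4 = R2*R3, so R4 = R2*R3/R1.
R4 = 1744 * 5889 / 2975
R4 = 10270416 / 2975
R4 = 3452.24 ohm

3452.24 ohm


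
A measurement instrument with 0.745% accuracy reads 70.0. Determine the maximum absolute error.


Absolute error = (accuracy% / 100) * reading.
Error = (0.745 / 100) * 70.0
Error = 0.00745 * 70.0
Error = 0.5215

0.5215


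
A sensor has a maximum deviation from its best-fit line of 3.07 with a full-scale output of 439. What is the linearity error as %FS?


Linearity error = (max deviation / full scale) * 100%.
Linearity = (3.07 / 439) * 100
Linearity = 0.699 %FS

0.699 %FS


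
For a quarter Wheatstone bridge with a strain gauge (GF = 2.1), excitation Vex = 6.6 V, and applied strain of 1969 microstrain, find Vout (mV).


Quarter bridge output: Vout = (GF * epsilon * Vex) / 4.
Vout = (2.1 * 1969e-6 * 6.6) / 4
Vout = 0.02729034 / 4 V
Vout = 0.00682258 V = 6.8226 mV

6.8226 mV


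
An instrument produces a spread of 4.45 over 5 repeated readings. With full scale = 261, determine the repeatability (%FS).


Repeatability = (spread / full scale) * 100%.
R = (4.45 / 261) * 100
R = 1.705 %FS

1.705 %FS


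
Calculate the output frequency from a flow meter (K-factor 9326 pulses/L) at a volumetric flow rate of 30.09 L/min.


Frequency = K * Q / 60 (converting L/min to L/s).
f = 9326 * 30.09 / 60
f = 280619.34 / 60
f = 4676.99 Hz

4676.99 Hz


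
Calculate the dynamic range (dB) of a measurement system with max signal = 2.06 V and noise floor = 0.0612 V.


Dynamic range = 20 * log10(Vmax / Vnoise).
DR = 20 * log10(2.06 / 0.0612)
DR = 20 * log10(33.66)
DR = 30.54 dB

30.54 dB


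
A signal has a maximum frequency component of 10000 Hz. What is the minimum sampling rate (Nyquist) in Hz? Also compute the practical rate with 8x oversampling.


By Nyquist theorem, fs_min = 2 * fmax.
fs_min = 2 * 10000 = 20000 Hz
Practical rate = 8 * fs_min = 8 * 20000 = 160000 Hz

fs_min = 20000 Hz, fs_practical = 160000 Hz


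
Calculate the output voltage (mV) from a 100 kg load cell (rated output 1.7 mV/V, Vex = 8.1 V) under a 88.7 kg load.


Vout = rated_output * Vex * (load / capacity).
Vout = 1.7 * 8.1 * (88.7 / 100)
Vout = 1.7 * 8.1 * 0.887
Vout = 12.214 mV

12.214 mV


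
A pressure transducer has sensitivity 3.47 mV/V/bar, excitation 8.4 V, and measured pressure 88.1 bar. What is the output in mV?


Output = sensitivity * Vex * P.
Vout = 3.47 * 8.4 * 88.1
Vout = 29.148 * 88.1
Vout = 2567.94 mV

2567.94 mV


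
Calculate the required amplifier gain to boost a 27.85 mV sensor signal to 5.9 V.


Gain = Vout / Vin (converting to same units).
G = 5.9 V / 27.85 mV
G = 5900.0 mV / 27.85 mV
G = 211.85

211.85


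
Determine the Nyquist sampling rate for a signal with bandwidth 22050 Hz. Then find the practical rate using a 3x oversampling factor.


By Nyquist theorem, fs_min = 2 * fmax.
fs_min = 2 * 22050 = 44100 Hz
Practical rate = 3 * fs_min = 3 * 44100 = 132300 Hz

fs_min = 44100 Hz, fs_practical = 132300 Hz
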